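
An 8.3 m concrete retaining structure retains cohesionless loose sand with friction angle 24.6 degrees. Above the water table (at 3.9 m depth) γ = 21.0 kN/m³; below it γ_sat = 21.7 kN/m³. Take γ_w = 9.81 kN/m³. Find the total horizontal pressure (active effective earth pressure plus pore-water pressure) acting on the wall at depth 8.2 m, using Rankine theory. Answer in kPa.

K_a = (1 − sin φ)/(1 + sin φ) = 0.4121.
γ' = 21.7 − 9.81 = 11.89 kN/m³.
Effective vertical stress at 8.2 m: σ'_v = 21.0×3.9 + 11.89×4.30 = 133.0 kPa.
σ'_h = K_a σ'_v = 0.4121 × 133.0 = 54.83 kPa; u = γ_w × 4.30 = 42.18 kPa.
Total σ_h = 54.83 + 42.18 = 97.01 kPa.

97.0 kPa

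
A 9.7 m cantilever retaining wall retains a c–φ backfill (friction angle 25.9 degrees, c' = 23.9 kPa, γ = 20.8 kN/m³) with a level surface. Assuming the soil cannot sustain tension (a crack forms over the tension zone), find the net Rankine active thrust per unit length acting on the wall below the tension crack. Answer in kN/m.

K_a = 0.3920; √K_a = 0.6261.
Tension-crack depth z_c = 2c/(γ√K_a) = 2×23.9/(20.8×0.6261) = 3.671 m.
σ_a at base = K_a γ H − 2c√K_a = 0.3920×20.8×9.7 − 2×23.9×0.6261 = 49.16 kPa.
P_a = ½ × 49.16 × (H − z_c) = 0.5×49.16×6.029 = 148.2 kN/m.

148 kN/m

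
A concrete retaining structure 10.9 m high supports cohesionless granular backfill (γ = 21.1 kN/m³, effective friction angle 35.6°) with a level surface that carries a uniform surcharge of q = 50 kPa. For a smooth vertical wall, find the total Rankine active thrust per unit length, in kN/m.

K_a = tan²(45° − φ/2) = 0.2641.
Soil triangle: ½ K_a γ H² = 0.5×0.2641×21.1×10.9² = 331.1 kN/m.
Surcharge rectangle: K_a q H = 0.2641×50×10.9 = 143.9 kN/m.
Total = 331.1 + 143.9 = 475.0 kN/m.

475 kN/m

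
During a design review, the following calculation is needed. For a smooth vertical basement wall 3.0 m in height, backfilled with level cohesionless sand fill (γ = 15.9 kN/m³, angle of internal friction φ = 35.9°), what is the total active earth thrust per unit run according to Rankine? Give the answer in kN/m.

18.7 kN/m

K_a = tan²(45° − φ/2) = 0.2607.
P_a = ½ K_a γ H² = 0.5 × 0.2607 × 15.9 × 3.0² = 18.66 kN/m.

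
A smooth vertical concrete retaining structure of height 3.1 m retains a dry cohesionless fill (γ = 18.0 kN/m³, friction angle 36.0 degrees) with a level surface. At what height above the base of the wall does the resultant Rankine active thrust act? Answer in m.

K_a = 0.2596.
The pressure distribution is triangular, so the resultant acts at H/3 above the base = 3.1/3 = 1.033 m.

1.03 m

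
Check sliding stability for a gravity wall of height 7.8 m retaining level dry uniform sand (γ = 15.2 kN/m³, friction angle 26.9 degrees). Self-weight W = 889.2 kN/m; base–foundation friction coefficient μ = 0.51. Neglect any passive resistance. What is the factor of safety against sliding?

K_a = tan²(45° − 26.9°/2) = 0.3770.
P_a = ½K_aγH² = 0.5×0.3770×15.2×7.8² = 174.3 kN/m, acting at H/3 = 2.600 m above the base.
FS_sliding = μW / P_a = 0.51×889.2 / 174.3 = 2.602.

2.60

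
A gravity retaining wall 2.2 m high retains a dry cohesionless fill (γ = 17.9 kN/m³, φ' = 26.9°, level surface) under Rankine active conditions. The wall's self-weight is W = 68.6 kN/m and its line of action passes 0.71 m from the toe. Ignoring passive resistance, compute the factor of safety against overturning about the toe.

K_a = tan²(45° − 26.9°/2) = 0.3770.
P_a = ½K_aγH² = 0.5×0.3770×17.9×2.2² = 16.33 kN/m, acting at H/3 = 0.7333 m above the base.
Overturning moment M_o = P_a × H/3 = 16.33 × 0.7333 = 11.98.
Resisting moment M_r = W × 0.71 = 68.6 × 0.71 = 48.71.
FS_overturning = M_r/M_o = 48.71/11.98 = 4.067.

4.07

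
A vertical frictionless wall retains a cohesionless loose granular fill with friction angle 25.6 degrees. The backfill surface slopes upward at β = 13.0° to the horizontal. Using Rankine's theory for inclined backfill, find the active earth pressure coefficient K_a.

0.439

K_a = cos β · (cos β − √(cos²β − cos²φ)) / (cos β + √(cos²β − cos²φ)).
cos β = 0.9744, cos φ = 0.9018, √(cos²β − cos²φ) = 0.3689.
K_a = 0.9744 × (0.9744 − 0.3689)/(0.9744 + 0.3689) = 0.4392.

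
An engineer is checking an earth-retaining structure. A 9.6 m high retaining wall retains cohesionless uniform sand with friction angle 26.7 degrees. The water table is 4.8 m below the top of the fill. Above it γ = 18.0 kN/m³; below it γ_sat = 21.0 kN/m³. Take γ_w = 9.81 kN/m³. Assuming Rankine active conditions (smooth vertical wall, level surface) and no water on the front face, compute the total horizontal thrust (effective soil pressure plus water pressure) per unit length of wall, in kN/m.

398 kN/m

K_a = tan²(45° − φ/2) = 0.3800.
γ' = 21.0 − 9.81 = 11.19 kN/m³. Depth below WT = 4.8 m.
σ'_h at WT = K_a γ d_w = 32.83 kPa; at base = 32.83 + K_a γ' × 4.8 = 53.24 kPa.
P₁ (0–4.8 m) = ½×32.83×4.8 = 78.79. P₂ (4.8–9.6 m) = ½(32.83+53.24)×4.8 = 206.6.
P_w = ½ γ_w h₂² = 0.5×9.81×4.8² = 113.0. Total = 78.79+206.6+113.0 = 398.4 kN/m.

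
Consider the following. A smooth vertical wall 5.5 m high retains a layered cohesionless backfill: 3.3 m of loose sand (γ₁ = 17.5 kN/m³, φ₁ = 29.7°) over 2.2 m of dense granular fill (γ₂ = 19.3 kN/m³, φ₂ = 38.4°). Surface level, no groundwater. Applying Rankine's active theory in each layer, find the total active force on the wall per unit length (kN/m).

72.8 kN/m

K_a1 = tan²(45°−29.7°/2) = 0.3374; K_a2 = tan²(45°−38.4°/2) = 0.2337.
Layer 1: σ at base = K_a1 γ₁ h₁ = 19.48 kPa; P₁ = ½×19.48×3.3 = 32.15.
Layer 2: σ_v at top = γ₁h₁ = 57.75; σ_h top = K_a2×57.75 = 13.50; σ_h base = K_a2×(57.75+19.3×2.2) = 23.42.
P₂ = ½(13.50+23.42)×2.2 = 40.61. Total P_a = 32.15+40.61 = 72.75 kN/m.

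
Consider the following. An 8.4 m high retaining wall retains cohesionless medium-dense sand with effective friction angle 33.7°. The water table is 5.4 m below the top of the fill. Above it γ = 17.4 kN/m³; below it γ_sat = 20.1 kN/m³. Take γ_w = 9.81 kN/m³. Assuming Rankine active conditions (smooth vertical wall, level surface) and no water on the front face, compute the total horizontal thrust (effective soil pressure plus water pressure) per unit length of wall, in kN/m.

211 kN/m

K_a = tan²(45° − φ/2) = 0.2863.
γ' = 20.1 − 9.81 = 10.29 kN/m³. Depth below WT = 3.0 m.
σ'_h at WT = K_a γ d_w = 26.90 kPa; at base = 26.90 + K_a γ' × 3.0 = 35.74 kPa.
P₁ (0–5.4 m) = ½×26.90×5.4 = 72.63. P₂ (5.4–8.4 m) = ½(26.90+35.74)×3.0 = 93.96.
P_w = ½ γ_w h₂² = 0.5×9.81×3.0² = 44.14. Total = 72.63+93.96+44.14 = 210.7 kN/m.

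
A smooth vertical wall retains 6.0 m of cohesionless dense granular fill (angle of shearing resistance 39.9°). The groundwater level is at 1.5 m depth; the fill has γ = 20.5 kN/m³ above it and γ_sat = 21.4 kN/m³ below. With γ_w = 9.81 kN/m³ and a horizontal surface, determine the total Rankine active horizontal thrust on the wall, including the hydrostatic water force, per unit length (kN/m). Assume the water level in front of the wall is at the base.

160 kN/m

K_a = tan²(45° − φ/2) = 0.2184.
γ' = 21.4 − 9.81 = 11.59 kN/m³. Depth below WT = 4.5 m.
σ'_h at WT = K_a γ d_w = 6.717 kPa; at base = 6.717 + K_a γ' × 4.5 = 18.11 kPa.
P₁ (0–1.5 m) = ½×6.717×1.5 = 5.038. P₂ (1.5–6.0 m) = ½(6.717+18.11)×4.5 = 55.86.
P_w = ½ γ_w h₂² = 0.5×9.81×4.5² = 99.33. Total = 5.038+55.86+99.33 = 160.2 kN/m.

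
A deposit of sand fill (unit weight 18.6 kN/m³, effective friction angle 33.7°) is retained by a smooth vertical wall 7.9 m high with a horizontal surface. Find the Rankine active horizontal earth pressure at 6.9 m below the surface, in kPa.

36.7 kPa

K_a = (1 − sin φ)/(1 + sin φ) = 0.2863.
σ_h = K_a γ z = 0.2863 × 18.6 × 6.9 = 36.74 kPa.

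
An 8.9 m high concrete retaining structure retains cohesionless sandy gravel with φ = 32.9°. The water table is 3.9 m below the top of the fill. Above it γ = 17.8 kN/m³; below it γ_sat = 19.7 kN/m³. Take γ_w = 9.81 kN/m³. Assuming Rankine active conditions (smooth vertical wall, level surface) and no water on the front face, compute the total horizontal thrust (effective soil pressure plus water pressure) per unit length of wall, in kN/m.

K_a = tan²(45° − φ/2) = 0.2960.
γ' = 19.7 − 9.81 = 9.890 kN/m³. Depth below WT = 5.0 m.
σ'_h at WT = K_a γ d_w = 20.55 kPa; at base = 20.55 + K_a γ' × 5.0 = 35.19 kPa.
P₁ (0–3.9 m) = ½×20.55×3.9 = 40.07. P₂ (3.9–8.9 m) = ½(20.55+35.19)×5.0 = 139.3.
P_w = ½ γ_w h₂² = 0.5×9.81×5.0² = 122.6. Total = 40.07+139.3+122.6 = 302.0 kN/m.

302 kN/m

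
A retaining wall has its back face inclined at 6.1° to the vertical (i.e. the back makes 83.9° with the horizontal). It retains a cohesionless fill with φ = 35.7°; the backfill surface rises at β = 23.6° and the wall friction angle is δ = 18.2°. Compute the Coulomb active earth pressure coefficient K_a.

0.404

K_a = sin²(α+φ) / [sin²α · sin(α−δ) · (1 + √{sin(φ+δ)sin(φ−β) / (sin(α−δ)sin(α+β))})²].
With α = 83.9°, φ = 35.7°, δ = 18.2°, β = 23.6°: K_a = 0.4038.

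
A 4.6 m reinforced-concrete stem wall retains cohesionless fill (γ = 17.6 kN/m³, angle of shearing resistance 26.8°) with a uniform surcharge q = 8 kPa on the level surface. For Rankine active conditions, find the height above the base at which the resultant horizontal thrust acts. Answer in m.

K_a = 0.3785.
Triangular part P₁ = ½K_aγH² = 70.48 at H/3 = 1.533 m; rectangular part P₂ = K_a q H = 13.93 at H/2 = 2.300 m.
ȳ = (P₁·1.533 + P₂·2.300)/(P₁+P₂) = 1.660 m.

1.66 m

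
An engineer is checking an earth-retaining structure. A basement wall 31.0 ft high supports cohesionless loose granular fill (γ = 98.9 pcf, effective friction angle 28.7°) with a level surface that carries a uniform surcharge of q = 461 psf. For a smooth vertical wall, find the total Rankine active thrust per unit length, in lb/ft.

21700 lb/ft

K_a = tan²(45° − φ/2) = 0.3511.
Soil triangle: ½ K_a γ H² = 0.5×0.3511×98.9×31.0² = 16690 lb/ft.
Surcharge rectangle: K_a q H = 0.3511×461×31.0 = 5018 lb/ft.
Total = 16690 + 5018 = 21710 lb/ft.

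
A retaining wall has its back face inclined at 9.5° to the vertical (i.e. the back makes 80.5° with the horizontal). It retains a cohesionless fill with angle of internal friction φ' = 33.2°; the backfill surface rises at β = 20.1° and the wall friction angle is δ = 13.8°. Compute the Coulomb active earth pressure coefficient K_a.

K_a = sin²(α+φ) / [sin²α · sin(α−δ) · (1 + √{sin(φ+δ)sin(φ−β) / (sin(α−δ)sin(α+β))})²].
With α = 80.5°, φ = 33.2°, δ = 13.8°, β = 20.1°: K_a = 0.4599.

0.460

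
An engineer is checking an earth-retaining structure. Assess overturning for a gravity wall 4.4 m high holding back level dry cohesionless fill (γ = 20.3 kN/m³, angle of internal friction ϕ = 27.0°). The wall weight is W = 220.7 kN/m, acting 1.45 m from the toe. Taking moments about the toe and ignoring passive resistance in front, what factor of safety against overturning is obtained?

K_a = tan²(45° − 27.0°/2) = 0.3755.
P_a = ½K_aγH² = 0.5×0.3755×20.3×4.4² = 73.79 kN/m, acting at H/3 = 1.467 m above the base.
Overturning moment M_o = P_a × H/3 = 73.79 × 1.467 = 108.2.
Resisting moment M_r = W × 1.45 = 220.7 × 1.45 = 320.0.
FS_overturning = M_r/M_o = 320.0/108.2 = 2.957.

2.96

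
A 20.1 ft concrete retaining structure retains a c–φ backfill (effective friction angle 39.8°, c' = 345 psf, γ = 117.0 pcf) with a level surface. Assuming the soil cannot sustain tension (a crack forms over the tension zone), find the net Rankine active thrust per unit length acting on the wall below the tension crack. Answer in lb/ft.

K_a = 0.2194; √K_a = 0.4684.
Tension-crack depth z_c = 2c/(γ√K_a) = 2×345/(117.0×0.4684) = 12.59 ft.
σ_a at base = K_a γ H − 2c√K_a = 0.2194×117.0×20.1 − 2×345×0.4684 = 192.8 psf.
P_a = ½ × 192.8 × (H − z_c) = 0.5×192.8×7.510 = 724.1 lb/ft.

724 lb/ft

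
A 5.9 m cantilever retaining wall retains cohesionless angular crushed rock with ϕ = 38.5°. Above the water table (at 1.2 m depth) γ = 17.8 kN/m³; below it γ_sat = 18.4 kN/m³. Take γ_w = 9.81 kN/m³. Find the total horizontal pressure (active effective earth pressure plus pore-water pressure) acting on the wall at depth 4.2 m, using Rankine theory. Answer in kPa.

40.4 kPa

K_a = (1 − sin φ)/(1 + sin φ) = 0.2327.
γ' = 18.4 − 9.81 = 8.590 kN/m³.
Effective vertical stress at 4.2 m: σ'_v = 17.8×1.2 + 8.590×3.00 = 47.13 kPa.
σ'_h = K_a σ'_v = 0.2327 × 47.13 = 10.97 kPa; u = γ_w × 3.00 = 29.43 kPa.
Total σ_h = 10.97 + 29.43 = 40.40 kPa.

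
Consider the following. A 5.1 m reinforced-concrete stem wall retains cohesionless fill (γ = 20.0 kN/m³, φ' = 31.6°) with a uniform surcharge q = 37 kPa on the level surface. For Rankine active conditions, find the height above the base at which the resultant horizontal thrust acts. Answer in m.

2.06 m

K_a = 0.3123.
Triangular part P₁ = ½K_aγH² = 81.24 at H/3 = 1.700 m; rectangular part P₂ = K_a q H = 58.94 at H/2 = 2.550 m.
ȳ = (P₁·1.700 + P₂·2.550)/(P₁+P₂) = 2.057 m.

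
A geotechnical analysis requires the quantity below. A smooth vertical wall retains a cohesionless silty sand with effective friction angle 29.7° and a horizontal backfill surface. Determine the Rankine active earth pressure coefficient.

K_a = (1 − sin φ)/(1 + sin φ) = (1 − sin 29.7°)/(1 + sin 29.7°) = 0.3374.

0.337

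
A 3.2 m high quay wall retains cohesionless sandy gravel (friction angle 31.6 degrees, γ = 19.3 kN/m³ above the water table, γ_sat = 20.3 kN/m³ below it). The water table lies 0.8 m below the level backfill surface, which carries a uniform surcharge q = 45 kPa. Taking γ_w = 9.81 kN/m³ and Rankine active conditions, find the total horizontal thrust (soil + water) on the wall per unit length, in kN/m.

96.2 kN/m

K_a = tan²(45° − φ/2) = 0.3123.
γ' = 20.3 − 9.81 = 10.49 kN/m³. h₂ = H − d_w = 2.4 m.
σ'_h: at surface K_a·q = 14.06; at WT K_a(q+γd_w) = 18.88; at base K_a(q+γd_w+γ'h₂) = 26.74 kPa.
P₁ = ½(14.06+18.88)×0.8 = 13.17; P₂ = ½(18.88+26.74)×2.4 = 54.74; P_w = ½γ_w h₂² = 28.25.
Total = 13.17+54.74+28.25 = 96.17 kN/m.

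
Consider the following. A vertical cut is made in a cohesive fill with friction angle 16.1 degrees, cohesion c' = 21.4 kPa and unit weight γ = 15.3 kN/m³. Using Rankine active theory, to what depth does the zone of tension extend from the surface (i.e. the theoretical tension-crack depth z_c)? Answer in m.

3.72 m

K_a = tan²(45° − 16.1°/2) = 0.5658; √K_a = 0.7522.
The active pressure is zero where K_a γ z = 2c√K_a, so z_c = 2c/(γ√K_a) = 2×21.4/(15.3×0.7522) = 3.719 m.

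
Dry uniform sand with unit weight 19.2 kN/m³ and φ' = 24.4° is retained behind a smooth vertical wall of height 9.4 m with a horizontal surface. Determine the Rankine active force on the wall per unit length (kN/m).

K_a = tan²(45° − φ/2) = 0.4153.
P_a = ½ K_a γ H² = 0.5 × 0.4153 × 19.2 × 9.4² = 352.3 kN/m.

352 kN/m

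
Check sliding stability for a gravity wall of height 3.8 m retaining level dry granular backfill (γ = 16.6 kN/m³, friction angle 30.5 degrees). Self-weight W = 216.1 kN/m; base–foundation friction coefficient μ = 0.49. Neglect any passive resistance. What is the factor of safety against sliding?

2.70

K_a = tan²(45° − 30.5°/2) = 0.3267.
P_a = ½K_aγH² = 0.5×0.3267×16.6×3.8² = 39.15 kN/m, acting at H/3 = 1.267 m above the base.
FS_sliding = μW / P_a = 0.49×216.1 / 39.15 = 2.705.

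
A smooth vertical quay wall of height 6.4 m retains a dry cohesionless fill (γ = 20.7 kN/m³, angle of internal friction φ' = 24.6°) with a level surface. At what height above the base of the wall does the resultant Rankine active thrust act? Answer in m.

2.13 m

K_a = 0.4121.
The pressure distribution is triangular, so the resultant acts at H/3 above the base = 6.4/3 = 2.133 m.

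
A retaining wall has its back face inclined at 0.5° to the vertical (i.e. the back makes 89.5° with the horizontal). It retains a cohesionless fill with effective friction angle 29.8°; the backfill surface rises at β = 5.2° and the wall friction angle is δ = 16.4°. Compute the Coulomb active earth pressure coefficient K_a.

K_a = sin²(α+φ) / [sin²α · sin(α−δ) · (1 + √{sin(φ+δ)sin(φ−β) / (sin(α−δ)sin(α+β))})²].
With α = 89.5°, φ = 29.8°, δ = 16.4°, β = 5.2°: K_a = 0.3261.

0.326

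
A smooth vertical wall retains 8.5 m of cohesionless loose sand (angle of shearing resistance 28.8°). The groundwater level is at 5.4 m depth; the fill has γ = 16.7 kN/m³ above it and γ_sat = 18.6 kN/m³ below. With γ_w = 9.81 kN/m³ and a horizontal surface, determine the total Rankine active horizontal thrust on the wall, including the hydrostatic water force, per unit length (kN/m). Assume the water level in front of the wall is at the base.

K_a = tan²(45° − φ/2) = 0.3498.
γ' = 18.6 − 9.81 = 8.790 kN/m³. Depth below WT = 3.1 m.
σ'_h at WT = K_a γ d_w = 31.54 kPa; at base = 31.54 + K_a γ' × 3.1 = 41.07 kPa.
P₁ (0–5.4 m) = ½×31.54×5.4 = 85.16. P₂ (5.4–8.5 m) = ½(31.54+41.07)×3.1 = 112.5.
P_w = ½ γ_w h₂² = 0.5×9.81×3.1² = 47.14. Total = 85.16+112.5+47.14 = 244.8 kN/m.

245 kN/m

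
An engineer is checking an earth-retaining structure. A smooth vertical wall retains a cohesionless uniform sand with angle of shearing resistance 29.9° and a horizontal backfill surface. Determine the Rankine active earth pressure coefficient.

K_a = (1 − sin φ)/(1 + sin φ) = (1 − sin 29.9°)/(1 + sin 29.9°) = 0.3347.

0.335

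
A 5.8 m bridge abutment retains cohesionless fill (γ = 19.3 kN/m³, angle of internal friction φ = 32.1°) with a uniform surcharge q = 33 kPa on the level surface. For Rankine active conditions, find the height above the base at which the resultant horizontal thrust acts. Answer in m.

2.29 m

K_a = 0.3060.
Triangular part P₁ = ½K_aγH² = 99.33 at H/3 = 1.933 m; rectangular part P₂ = K_a q H = 58.57 at H/2 = 2.900 m.
ȳ = (P₁·1.933 + P₂·2.900)/(P₁+P₂) = 2.292 m.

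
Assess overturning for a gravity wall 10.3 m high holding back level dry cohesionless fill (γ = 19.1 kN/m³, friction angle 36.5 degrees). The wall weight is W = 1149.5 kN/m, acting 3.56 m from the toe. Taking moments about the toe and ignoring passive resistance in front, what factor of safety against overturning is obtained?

4.63

K_a = tan²(45° − 36.5°/2) = 0.2541.
P_a = ½K_aγH² = 0.5×0.2541×19.1×10.3² = 257.4 kN/m, acting at H/3 = 3.433 m above the base.
Overturning moment M_o = P_a × H/3 = 257.4 × 3.433 = 883.7.
Resisting moment M_r = W × 3.56 = 1149.5 × 3.56 = 4092.
FS_overturning = M_r/M_o = 4092/883.7 = 4.631.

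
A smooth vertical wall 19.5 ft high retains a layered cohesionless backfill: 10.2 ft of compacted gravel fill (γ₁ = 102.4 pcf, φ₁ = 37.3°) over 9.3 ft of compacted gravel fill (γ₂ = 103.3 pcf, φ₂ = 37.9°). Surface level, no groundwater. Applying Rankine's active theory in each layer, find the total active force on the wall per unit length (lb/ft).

K_a1 = tan²(45°−37.3°/2) = 0.2453; K_a2 = tan²(45°−37.9°/2) = 0.2389.
Layer 1: σ at base = K_a1 γ₁ h₁ = 256.3 psf; P₁ = ½×256.3×10.2 = 1307.
Layer 2: σ_v at top = γ₁h₁ = 1044; σ_h top = K_a2×1044 = 249.6; σ_h base = K_a2×(1044+103.3×9.3) = 479.1.
P₂ = ½(249.6+479.1)×9.3 = 3388. Total P_a = 1307+3388 = 4695 lb/ft.

4700 lb/ft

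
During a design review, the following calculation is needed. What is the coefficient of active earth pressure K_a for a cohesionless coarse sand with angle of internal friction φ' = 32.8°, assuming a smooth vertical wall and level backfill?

K_a = tan²(45° − φ/2) = tan²(28.60°) = 0.2973.

0.297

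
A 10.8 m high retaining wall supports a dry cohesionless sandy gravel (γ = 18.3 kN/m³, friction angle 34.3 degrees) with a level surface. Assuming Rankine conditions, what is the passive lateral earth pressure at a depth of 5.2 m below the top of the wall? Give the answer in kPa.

K_p = (1 + sin φ)/(1 − sin φ) = 3.582.
σ_h = K_p γ z = 3.582 × 18.3 × 5.2 = 340.9 kPa.

341 kPa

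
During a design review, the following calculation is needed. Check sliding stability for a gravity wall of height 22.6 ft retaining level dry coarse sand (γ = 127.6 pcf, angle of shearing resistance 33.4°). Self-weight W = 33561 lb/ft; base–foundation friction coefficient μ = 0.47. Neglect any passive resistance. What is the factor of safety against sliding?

1.67

K_a = tan²(45° − 33.4°/2) = 0.2899.
P_a = ½K_aγH² = 0.5×0.2899×127.6×22.6² = 9448 lb/ft, acting at H/3 = 7.533 ft above the base.
FS_sliding = μW / P_a = 0.47×33561 / 9448 = 1.670.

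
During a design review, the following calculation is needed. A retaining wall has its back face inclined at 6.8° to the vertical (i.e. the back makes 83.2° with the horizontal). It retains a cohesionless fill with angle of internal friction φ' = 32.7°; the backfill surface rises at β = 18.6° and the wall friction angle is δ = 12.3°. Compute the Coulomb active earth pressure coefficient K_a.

0.424

K_a = sin²(α+φ) / [sin²α · sin(α−δ) · (1 + √{sin(φ+δ)sin(φ−β) / (sin(α−δ)sin(α+β))})²].
With α = 83.2°, φ = 32.7°, δ = 12.3°, β = 18.6°: K_a = 0.4238.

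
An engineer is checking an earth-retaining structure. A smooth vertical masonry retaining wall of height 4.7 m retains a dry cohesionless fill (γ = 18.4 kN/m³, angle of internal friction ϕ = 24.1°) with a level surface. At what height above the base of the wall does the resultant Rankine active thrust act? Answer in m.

1.57 m

K_a = 0.4201.
The pressure distribution is triangular, so the resultant acts at H/3 above the base = 4.7/3 = 1.567 m.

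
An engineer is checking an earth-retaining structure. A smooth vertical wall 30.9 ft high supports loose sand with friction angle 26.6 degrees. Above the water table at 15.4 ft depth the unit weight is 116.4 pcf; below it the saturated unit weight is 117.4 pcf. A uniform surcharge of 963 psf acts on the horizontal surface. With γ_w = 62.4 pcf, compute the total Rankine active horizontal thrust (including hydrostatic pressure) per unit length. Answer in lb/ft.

K_a = tan²(45° − φ/2) = 0.3814.
γ' = 117.4 − 62.4 = 55.00 pcf. h₂ = H − d_w = 15.5 ft.
σ'_h: at surface K_a·q = 367.3; at WT K_a(q+γd_w) = 1051; at base K_a(q+γd_w+γ'h₂) = 1376 psf.
P₁ = ½(367.3+1051)×15.4 = 10920; P₂ = ½(1051+1376)×15.5 = 18810; P_w = ½γ_w h₂² = 7496.
Total = 10920+18810+7496 = 37230 lb/ft.

37200 lb/ft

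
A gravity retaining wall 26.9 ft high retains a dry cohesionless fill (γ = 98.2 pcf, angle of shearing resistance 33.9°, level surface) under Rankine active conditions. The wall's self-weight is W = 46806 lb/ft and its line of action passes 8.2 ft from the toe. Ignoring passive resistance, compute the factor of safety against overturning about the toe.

4.24

K_a = tan²(45° − 33.9°/2) = 0.2839.
P_a = ½K_aγH² = 0.5×0.2839×98.2×26.9² = 10090 lb/ft, acting at H/3 = 8.967 ft above the base.
Overturning moment M_o = P_a × H/3 = 10090 × 8.967 = 90450.
Resisting moment M_r = W × 8.2 = 46806 × 8.2 = 383800.
FS_overturning = M_r/M_o = 383800/90450 = 4.243.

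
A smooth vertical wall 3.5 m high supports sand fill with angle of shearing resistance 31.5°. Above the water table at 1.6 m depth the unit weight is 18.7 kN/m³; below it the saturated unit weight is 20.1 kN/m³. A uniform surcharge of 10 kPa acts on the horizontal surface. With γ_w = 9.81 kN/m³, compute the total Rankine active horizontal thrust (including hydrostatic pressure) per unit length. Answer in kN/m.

K_a = tan²(45° − φ/2) = 0.3136.
γ' = 20.1 − 9.81 = 10.29 kN/m³. h₂ = H − d_w = 1.9 m.
σ'_h: at surface K_a·q = 3.136; at WT K_a(q+γd_w) = 12.52; at base K_a(q+γd_w+γ'h₂) = 18.65 kPa.
P₁ = ½(3.136+12.52)×1.6 = 12.53; P₂ = ½(12.52+18.65)×1.9 = 29.61; P_w = ½γ_w h₂² = 17.71.
Total = 12.53+29.61+17.71 = 59.85 kN/m.

59.8 kN/m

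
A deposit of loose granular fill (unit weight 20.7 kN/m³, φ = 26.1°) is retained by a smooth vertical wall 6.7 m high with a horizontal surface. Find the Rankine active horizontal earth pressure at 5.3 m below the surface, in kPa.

42.7 kPa

K_a = (1 − sin φ)/(1 + sin φ) = 0.3889.
σ_h = K_a γ z = 0.3889 × 20.7 × 5.3 = 42.67 kPa.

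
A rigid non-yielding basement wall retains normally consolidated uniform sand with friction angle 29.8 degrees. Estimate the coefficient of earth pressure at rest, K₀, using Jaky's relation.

K₀ = 1 − sin φ' = 1 − sin 29.8° = 0.5030.

0.503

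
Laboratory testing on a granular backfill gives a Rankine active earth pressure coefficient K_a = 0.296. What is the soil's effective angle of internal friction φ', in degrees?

32.9°

K_a = tan²(45° − φ/2) ⇒ 45° − φ/2 = arctan(√0.296) = 28.55°.
φ = 2(45° − 28.55°) = 32.90°.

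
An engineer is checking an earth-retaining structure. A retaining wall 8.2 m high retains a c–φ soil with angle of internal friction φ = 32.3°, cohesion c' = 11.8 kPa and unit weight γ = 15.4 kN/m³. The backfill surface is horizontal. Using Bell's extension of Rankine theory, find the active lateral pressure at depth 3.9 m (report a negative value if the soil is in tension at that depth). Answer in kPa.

K_a = (1 − sin φ)/(1 + sin φ) = 0.3035.
σ_a = K_a γ z − 2c√K_a = 0.3035×15.4×3.9 − 2×11.8×0.5509 = 5.226 kPa.

5.23 kPa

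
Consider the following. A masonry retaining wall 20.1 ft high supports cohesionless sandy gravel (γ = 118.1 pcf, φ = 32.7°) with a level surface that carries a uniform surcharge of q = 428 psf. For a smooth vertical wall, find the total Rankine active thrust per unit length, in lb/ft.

9690 lb/ft

K_a = tan²(45° − φ/2) = 0.2985.
Soil triangle: ½ K_a γ H² = 0.5×0.2985×118.1×20.1² = 7121 lb/ft.
Surcharge rectangle: K_a q H = 0.2985×428×20.1 = 2568 lb/ft.
Total = 7121 + 2568 = 9689 lb/ft.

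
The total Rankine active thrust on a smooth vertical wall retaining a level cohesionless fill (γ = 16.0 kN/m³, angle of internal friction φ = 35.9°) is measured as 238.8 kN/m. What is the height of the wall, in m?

K_a = 0.2607. P_a = ½ K_a γ H² ⇒ H = √(2P_a/(K_a γ)).
H = √(2×238.8/(0.2607×16.0)) = 10.70 m.

10.7 m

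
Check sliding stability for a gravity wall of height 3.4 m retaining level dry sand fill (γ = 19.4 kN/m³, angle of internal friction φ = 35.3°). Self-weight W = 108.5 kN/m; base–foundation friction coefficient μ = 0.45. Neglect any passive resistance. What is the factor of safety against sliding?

K_a = tan²(45° − 35.3°/2) = 0.2675.
P_a = ½K_aγH² = 0.5×0.2675×19.4×3.4² = 30.00 kN/m, acting at H/3 = 1.133 m above the base.
FS_sliding = μW / P_a = 0.45×108.5 / 30.00 = 1.628.

1.63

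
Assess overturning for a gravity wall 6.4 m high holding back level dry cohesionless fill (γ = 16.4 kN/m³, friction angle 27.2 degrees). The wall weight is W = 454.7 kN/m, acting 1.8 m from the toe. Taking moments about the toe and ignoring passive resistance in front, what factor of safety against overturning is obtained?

K_a = tan²(45° − 27.2°/2) = 0.3726.
P_a = ½K_aγH² = 0.5×0.3726×16.4×6.4² = 125.1 kN/m, acting at H/3 = 2.133 m above the base.
Overturning moment M_o = P_a × H/3 = 125.1 × 2.133 = 267.0.
Resisting moment M_r = W × 1.8 = 454.7 × 1.8 = 818.5.
FS_overturning = M_r/M_o = 818.5/267.0 = 3.066.

3.07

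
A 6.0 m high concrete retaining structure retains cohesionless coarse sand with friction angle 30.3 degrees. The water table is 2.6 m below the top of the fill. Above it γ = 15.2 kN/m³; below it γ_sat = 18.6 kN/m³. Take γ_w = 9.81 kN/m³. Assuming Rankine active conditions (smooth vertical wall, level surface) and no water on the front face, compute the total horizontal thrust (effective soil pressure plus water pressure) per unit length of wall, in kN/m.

K_a = tan²(45° − φ/2) = 0.3293.
γ' = 18.6 − 9.81 = 8.790 kN/m³. Depth below WT = 3.4 m.
σ'_h at WT = K_a γ d_w = 13.01 kPa; at base = 13.01 + K_a γ' × 3.4 = 22.86 kPa.
P₁ (0–2.6 m) = ½×13.01×2.6 = 16.92. P₂ (2.6–6.0 m) = ½(13.01+22.86)×3.4 = 60.98.
P_w = ½ γ_w h₂² = 0.5×9.81×3.4² = 56.70. Total = 16.92+60.98+56.70 = 134.6 kN/m.

135 kN/m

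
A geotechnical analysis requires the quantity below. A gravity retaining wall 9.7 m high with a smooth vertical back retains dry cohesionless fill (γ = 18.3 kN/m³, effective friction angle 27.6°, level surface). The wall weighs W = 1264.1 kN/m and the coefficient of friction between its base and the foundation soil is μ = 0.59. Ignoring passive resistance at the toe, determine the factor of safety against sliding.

K_a = tan²(45° − 27.6°/2) = 0.3668.
P_a = ½K_aγH² = 0.5×0.3668×18.3×9.7² = 315.8 kN/m, acting at H/3 = 3.233 m above the base.
FS_sliding = μW / P_a = 0.59×1264.1 / 315.8 = 2.362.

2.36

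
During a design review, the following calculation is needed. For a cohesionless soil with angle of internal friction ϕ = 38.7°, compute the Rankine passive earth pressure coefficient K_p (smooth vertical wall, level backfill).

K_p = (1 + sin φ)/(1 − sin φ) = tan²(45° + 38.7°/2) = 4.337.

4.34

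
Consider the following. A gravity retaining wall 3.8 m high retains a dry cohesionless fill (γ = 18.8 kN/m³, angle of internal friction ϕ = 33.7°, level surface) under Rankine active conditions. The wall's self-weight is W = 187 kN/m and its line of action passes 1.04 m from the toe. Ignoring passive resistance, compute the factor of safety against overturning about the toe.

3.95

K_a = tan²(45° − 33.7°/2) = 0.2863.
P_a = ½K_aγH² = 0.5×0.2863×18.8×3.8² = 38.86 kN/m, acting at H/3 = 1.267 m above the base.
Overturning moment M_o = P_a × H/3 = 38.86 × 1.267 = 49.22.
Resisting moment M_r = W × 1.04 = 187 × 1.04 = 194.5.
FS_overturning = M_r/M_o = 194.5/49.22 = 3.951.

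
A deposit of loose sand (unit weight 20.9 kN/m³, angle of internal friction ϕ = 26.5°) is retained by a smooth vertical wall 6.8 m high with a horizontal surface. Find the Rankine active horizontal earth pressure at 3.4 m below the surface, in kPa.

K_a = (1 − sin φ)/(1 + sin φ) = 0.3829.
σ_h = K_a γ z = 0.3829 × 20.9 × 3.4 = 27.21 kPa.

27.2 kPa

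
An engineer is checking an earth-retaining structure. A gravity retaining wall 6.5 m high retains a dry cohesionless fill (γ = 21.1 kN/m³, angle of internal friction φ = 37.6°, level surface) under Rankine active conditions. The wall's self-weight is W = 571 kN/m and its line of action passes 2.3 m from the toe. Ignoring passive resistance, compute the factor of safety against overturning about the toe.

K_a = tan²(45° − 37.6°/2) = 0.2421.
P_a = ½K_aγH² = 0.5×0.2421×21.1×6.5² = 107.9 kN/m, acting at H/3 = 2.167 m above the base.
Overturning moment M_o = P_a × H/3 = 107.9 × 2.167 = 233.8.
Resisting moment M_r = W × 2.3 = 571 × 2.3 = 1313.
FS_overturning = M_r/M_o = 1313/233.8 = 5.616.

5.62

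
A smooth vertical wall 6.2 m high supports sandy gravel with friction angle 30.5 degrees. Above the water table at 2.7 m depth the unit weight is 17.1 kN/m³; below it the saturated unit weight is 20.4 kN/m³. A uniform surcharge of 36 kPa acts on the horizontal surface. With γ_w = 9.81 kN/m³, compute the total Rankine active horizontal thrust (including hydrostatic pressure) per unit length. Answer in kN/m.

227 kN/m

K_a = tan²(45° − φ/2) = 0.3267.
γ' = 20.4 − 9.81 = 10.59 kN/m³. h₂ = H − d_w = 3.5 m.
σ'_h: at surface K_a·q = 11.76; at WT K_a(q+γd_w) = 26.84; at base K_a(q+γd_w+γ'h₂) = 38.95 kPa.
P₁ = ½(11.76+26.84)×2.7 = 52.11; P₂ = ½(26.84+38.95)×3.5 = 115.1; P_w = ½γ_w h₂² = 60.09.
Total = 52.11+115.1+60.09 = 227.3 kN/m.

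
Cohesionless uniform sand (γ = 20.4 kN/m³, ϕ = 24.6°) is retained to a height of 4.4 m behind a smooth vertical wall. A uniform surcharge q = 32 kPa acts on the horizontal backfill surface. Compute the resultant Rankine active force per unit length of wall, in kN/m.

139 kN/m

K_a = tan²(45° − φ/2) = 0.4121.
Soil triangle: ½ K_a γ H² = 0.5×0.4121×20.4×4.4² = 81.39 kN/m.
Surcharge rectangle: K_a q H = 0.4121×32×4.4 = 58.03 kN/m.
Total = 81.39 + 58.03 = 139.4 kN/m.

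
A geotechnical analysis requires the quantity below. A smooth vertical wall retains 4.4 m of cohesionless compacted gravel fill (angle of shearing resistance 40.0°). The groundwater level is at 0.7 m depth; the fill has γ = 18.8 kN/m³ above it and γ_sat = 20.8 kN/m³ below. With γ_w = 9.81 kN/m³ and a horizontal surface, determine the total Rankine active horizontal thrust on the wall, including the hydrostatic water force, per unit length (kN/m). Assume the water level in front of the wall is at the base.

K_a = tan²(45° − φ/2) = 0.2174.
γ' = 20.8 − 9.81 = 10.99 kN/m³. Depth below WT = 3.7 m.
σ'_h at WT = K_a γ d_w = 2.862 kPa; at base = 2.862 + K_a γ' × 3.7 = 11.70 kPa.
P₁ (0–0.7 m) = ½×2.862×0.7 = 1.002. P₂ (0.7–4.4 m) = ½(2.862+11.70)×3.7 = 26.95.
P_w = ½ γ_w h₂² = 0.5×9.81×3.7² = 67.15. Total = 1.002+26.95+67.15 = 95.10 kN/m.

95.1 kN/m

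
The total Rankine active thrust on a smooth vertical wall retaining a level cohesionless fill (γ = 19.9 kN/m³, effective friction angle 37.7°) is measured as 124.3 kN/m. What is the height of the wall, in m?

K_a = 0.2411. P_a = ½ K_a γ H² ⇒ H = √(2P_a/(K_a γ)).
H = √(2×124.3/(0.2411×19.9)) = 7.199 m.

7.20 m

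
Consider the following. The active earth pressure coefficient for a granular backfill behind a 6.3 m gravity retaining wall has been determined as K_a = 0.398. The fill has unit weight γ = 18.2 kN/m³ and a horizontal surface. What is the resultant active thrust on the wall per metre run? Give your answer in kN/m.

P = ½ K_a γ H² = 0.5 × 0.398 × 18.2 × 6.3² = 143.7 kN/m.

144 kN/m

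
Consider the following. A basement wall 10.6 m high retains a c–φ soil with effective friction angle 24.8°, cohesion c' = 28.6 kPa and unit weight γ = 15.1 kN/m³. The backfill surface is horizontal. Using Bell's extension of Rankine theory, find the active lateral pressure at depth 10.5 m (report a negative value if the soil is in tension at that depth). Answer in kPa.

28.3 kPa

K_a = (1 − sin φ)/(1 + sin φ) = 0.4090.
σ_a = K_a γ z − 2c√K_a = 0.4090×15.1×10.5 − 2×28.6×0.6395 = 28.27 kPa.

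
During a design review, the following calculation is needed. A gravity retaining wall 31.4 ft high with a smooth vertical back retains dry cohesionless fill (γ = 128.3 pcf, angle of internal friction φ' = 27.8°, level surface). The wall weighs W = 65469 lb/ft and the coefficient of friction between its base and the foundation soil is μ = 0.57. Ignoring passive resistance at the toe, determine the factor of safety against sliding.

K_a = tan²(45° − 27.8°/2) = 0.3639.
P_a = ½K_aγH² = 0.5×0.3639×128.3×31.4² = 23020 lb/ft, acting at H/3 = 10.47 ft above the base.
FS_sliding = μW / P_a = 0.57×65469 / 23020 = 1.621.

1.62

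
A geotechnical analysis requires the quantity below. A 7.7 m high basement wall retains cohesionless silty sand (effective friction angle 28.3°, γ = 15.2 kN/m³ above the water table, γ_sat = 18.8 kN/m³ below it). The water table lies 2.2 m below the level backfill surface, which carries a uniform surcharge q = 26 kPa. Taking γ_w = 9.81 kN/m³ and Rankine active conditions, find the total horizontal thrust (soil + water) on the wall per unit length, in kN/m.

347 kN/m

K_a = tan²(45° − φ/2) = 0.3568.
γ' = 18.8 − 9.81 = 8.990 kN/m³. h₂ = H − d_w = 5.5 m.
σ'_h: at surface K_a·q = 9.276; at WT K_a(q+γd_w) = 21.21; at base K_a(q+γd_w+γ'h₂) = 38.85 kPa.
P₁ = ½(9.276+21.21)×2.2 = 33.53; P₂ = ½(21.21+38.85)×5.5 = 165.1; P_w = ½γ_w h₂² = 148.4.
Total = 33.53+165.1+148.4 = 347.1 kN/m.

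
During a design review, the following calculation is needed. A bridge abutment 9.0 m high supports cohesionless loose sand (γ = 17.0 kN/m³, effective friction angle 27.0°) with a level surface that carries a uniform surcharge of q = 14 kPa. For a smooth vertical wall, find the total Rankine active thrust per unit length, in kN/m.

306 kN/m

K_a = tan²(45° − φ/2) = 0.3755.
Soil triangle: ½ K_a γ H² = 0.5×0.3755×17.0×9.0² = 258.5 kN/m.
Surcharge rectangle: K_a q H = 0.3755×14×9.0 = 47.32 kN/m.
Total = 258.5 + 47.32 = 305.9 kN/m.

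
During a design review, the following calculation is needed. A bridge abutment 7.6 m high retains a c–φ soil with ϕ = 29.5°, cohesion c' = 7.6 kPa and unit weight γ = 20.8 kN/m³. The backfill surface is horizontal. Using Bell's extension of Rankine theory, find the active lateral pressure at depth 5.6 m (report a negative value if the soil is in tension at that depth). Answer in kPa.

30.8 kPa

K_a = (1 − sin φ)/(1 + sin φ) = 0.3401.
σ_a = K_a γ z − 2c√K_a = 0.3401×20.8×5.6 − 2×7.6×0.5832 = 30.75 kPa.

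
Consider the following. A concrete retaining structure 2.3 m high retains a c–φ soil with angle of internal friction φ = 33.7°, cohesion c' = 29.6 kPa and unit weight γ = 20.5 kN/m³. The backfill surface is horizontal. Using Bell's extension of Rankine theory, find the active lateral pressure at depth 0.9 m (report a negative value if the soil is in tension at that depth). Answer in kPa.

-26.4 kPa

K_a = (1 − sin φ)/(1 + sin φ) = 0.2863.
σ_a = K_a γ z − 2c√K_a = 0.2863×20.5×0.9 − 2×29.6×0.5351 = -26.39 kPa.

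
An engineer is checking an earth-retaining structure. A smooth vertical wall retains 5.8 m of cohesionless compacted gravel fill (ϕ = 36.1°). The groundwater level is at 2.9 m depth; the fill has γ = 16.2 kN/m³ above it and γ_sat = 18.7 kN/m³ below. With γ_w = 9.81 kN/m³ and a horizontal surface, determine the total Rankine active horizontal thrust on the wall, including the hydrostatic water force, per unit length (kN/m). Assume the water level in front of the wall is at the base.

K_a = tan²(45° − φ/2) = 0.2585.
γ' = 18.7 − 9.81 = 8.890 kN/m³. Depth below WT = 2.9 m.
σ'_h at WT = K_a γ d_w = 12.14 kPa; at base = 12.14 + K_a γ' × 2.9 = 18.81 kPa.
P₁ (0–2.9 m) = ½×12.14×2.9 = 17.61. P₂ (2.9–5.8 m) = ½(12.14+18.81)×2.9 = 44.88.
P_w = ½ γ_w h₂² = 0.5×9.81×2.9² = 41.25. Total = 17.61+44.88+41.25 = 103.7 kN/m.

104 kN/m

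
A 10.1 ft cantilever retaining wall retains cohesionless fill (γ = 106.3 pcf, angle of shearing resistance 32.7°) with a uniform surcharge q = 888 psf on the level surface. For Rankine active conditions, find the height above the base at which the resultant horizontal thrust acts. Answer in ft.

4.42 ft

K_a = 0.2985.
Triangular part P₁ = ½K_aγH² = 1618 at H/3 = 3.367 ft; rectangular part P₂ = K_a q H = 2677 at H/2 = 5.050 ft.
ȳ = (P₁·3.367 + P₂·5.050)/(P₁+P₂) = 4.416 ft.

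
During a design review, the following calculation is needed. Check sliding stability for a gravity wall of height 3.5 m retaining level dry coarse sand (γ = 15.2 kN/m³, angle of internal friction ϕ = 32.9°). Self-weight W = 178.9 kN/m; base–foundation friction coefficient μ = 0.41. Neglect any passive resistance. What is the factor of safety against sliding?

2.66

K_a = tan²(45° − 32.9°/2) = 0.2960.
P_a = ½K_aγH² = 0.5×0.2960×15.2×3.5² = 27.56 kN/m, acting at H/3 = 1.167 m above the base.
FS_sliding = μW / P_a = 0.41×178.9 / 27.56 = 2.661.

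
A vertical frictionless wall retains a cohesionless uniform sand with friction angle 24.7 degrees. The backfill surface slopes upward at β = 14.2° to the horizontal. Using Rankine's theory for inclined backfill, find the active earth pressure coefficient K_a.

0.468

K_a = cos β · (cos β − √(cos²β − cos²φ)) / (cos β + √(cos²β − cos²φ)).
cos β = 0.9694, cos φ = 0.9085, √(cos²β − cos²φ) = 0.3383.
K_a = 0.9694 × (0.9694 − 0.3383)/(0.9694 + 0.3383) = 0.4679.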